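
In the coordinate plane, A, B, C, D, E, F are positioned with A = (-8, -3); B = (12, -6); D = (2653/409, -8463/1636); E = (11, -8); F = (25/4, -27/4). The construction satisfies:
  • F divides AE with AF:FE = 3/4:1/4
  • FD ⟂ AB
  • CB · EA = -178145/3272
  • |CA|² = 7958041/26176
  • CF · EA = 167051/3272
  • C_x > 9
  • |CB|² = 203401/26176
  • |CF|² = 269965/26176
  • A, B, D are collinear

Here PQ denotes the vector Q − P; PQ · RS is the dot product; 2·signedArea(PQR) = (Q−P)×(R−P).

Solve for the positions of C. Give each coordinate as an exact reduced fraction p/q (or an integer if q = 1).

1. C_x = 7561/818  [line 19·x + -5·y + -666031/3272 = 0 ∩ |CF|² = 269965/26176]
2. C_y = -18279/3272  [line 19·x + -5·y + -666031/3272 = 0 ∩ |CF|² = 269965/26176]
   → C = (7561/818, -18279/3272)

C = (7561/818, -18279/3272)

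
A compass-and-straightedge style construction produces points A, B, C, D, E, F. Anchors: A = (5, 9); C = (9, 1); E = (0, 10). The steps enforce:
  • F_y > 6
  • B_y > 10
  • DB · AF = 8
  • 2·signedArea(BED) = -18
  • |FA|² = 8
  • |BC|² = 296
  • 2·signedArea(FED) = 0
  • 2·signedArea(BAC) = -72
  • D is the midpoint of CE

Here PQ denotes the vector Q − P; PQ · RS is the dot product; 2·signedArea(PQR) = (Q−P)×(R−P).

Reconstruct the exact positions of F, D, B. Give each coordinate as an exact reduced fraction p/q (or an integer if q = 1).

B = (-5, 11)
D = (9/2, 11/2)
F = (3, 7)

1. D_x = 9/2  [D is the midpoint of CE]
2. D_y = 11/2  [D is the midpoint of CE]
   → D = (9/2, 11/2)
3. B_x = -5  [2·signedArea(BAC) = -72 ∩ 2·signedArea(BED) = -18]
4. B_y = 11  [2·signedArea(BAC) = -72 ∩ 2·signedArea(BED) = -18]
   → B = (-5, 11)
5. F_x = 3  [2·signedArea(FED) = 0 ∩ DB · AF = 8]
6. F_y = 7  [2·signedArea(FED) = 0 ∩ DB · AF = 8]
   → F = (3, 7)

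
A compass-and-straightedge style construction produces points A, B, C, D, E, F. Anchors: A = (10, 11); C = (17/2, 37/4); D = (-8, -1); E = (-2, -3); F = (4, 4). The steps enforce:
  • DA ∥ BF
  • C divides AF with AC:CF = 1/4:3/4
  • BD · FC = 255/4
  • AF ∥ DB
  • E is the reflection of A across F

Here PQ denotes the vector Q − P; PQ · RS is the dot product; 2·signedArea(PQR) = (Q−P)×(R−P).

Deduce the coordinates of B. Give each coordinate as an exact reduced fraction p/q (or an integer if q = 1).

1. B_x = -14  [DA ∥ BF ∩ AF ∥ DB]
2. B_y = -8  [DA ∥ BF ∩ AF ∥ DB]
   → B = (-14, -8)

B = (-14, -8)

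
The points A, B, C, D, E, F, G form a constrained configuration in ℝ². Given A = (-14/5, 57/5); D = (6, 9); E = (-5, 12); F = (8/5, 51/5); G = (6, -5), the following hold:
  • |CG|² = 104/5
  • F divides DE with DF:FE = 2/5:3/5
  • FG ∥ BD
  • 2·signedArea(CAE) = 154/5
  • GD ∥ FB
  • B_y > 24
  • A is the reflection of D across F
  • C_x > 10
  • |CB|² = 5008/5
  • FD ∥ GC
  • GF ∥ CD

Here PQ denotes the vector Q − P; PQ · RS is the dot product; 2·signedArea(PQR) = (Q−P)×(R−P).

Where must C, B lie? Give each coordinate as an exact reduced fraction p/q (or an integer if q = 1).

B = (8/5, 121/5)
C = (52/5, -31/5)

1. C_x = 52/5  [GF ∥ CD ∩ FD ∥ GC]
2. C_y = -31/5  [GF ∥ CD ∩ FD ∥ GC]
   → C = (52/5, -31/5)
3. B_x = 8/5  [FG ∥ BD ∩ GD ∥ FB]
4. B_y = 121/5  [FG ∥ BD ∩ GD ∥ FB]
   → B = (8/5, 121/5)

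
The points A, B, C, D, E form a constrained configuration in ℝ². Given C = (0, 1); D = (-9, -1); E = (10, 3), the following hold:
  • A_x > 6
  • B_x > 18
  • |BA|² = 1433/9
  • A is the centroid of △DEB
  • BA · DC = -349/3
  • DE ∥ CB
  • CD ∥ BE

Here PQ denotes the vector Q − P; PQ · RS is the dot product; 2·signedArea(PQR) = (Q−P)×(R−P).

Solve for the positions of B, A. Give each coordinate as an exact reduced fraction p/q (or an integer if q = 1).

1. B_x = 19  [CD ∥ BE ∩ DE ∥ CB]
2. B_y = 5  [CD ∥ BE ∩ DE ∥ CB]
   → B = (19, 5)
3. A_x = 20/3  [A is the centroid of △DEB]
4. A_y = 7/3  [A is the centroid of △DEB]
   → A = (20/3, 7/3)

A = (20/3, 7/3)
B = (19, 5)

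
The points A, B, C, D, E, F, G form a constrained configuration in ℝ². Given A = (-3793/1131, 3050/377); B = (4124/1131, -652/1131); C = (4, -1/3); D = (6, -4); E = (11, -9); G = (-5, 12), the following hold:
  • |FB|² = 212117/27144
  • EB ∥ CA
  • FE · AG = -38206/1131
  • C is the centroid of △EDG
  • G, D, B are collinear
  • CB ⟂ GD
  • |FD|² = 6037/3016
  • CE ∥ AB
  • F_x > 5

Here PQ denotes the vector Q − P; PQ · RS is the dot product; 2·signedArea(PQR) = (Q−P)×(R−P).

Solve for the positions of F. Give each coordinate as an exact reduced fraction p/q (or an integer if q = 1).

1. F_x = 8271/1508  [line 1862/1131·x + -1474/377·y + -566/29 = 0 ∩ |FB|² = 212117/27144]
2. F_y = -4045/1508  [line 1862/1131·x + -1474/377·y + -566/29 = 0 ∩ |FB|² = 212117/27144]
   → F = (8271/1508, -4045/1508)

F = (8271/1508, -4045/1508)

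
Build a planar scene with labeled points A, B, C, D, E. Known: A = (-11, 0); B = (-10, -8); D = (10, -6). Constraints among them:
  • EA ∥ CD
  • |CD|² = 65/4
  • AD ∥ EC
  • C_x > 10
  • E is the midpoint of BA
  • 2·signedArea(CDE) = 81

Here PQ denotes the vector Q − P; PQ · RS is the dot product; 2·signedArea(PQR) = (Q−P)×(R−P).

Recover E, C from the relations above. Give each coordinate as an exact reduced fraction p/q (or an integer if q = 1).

1. E_x = -21/2  [E is the midpoint of BA]
2. E_y = -4  [E is the midpoint of BA]
   → E = (-21/2, -4)
3. C_x = 21/2  [EA ∥ CD ∩ AD ∥ EC]
4. C_y = -10  [EA ∥ CD ∩ AD ∥ EC]
   → C = (21/2, -10)

C = (21/2, -10)
E = (-21/2, -4)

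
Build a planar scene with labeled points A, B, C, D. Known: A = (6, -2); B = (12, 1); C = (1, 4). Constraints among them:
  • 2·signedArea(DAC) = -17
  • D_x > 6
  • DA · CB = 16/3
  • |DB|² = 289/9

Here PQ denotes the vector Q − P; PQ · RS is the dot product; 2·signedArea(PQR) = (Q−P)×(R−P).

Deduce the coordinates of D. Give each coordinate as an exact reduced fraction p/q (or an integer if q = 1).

1. D_x = 19/3  [2·signedArea(DAC) = -17 ∩ DA · CB = 16/3]
2. D_y = 1  [2·signedArea(DAC) = -17 ∩ DA · CB = 16/3]
   → D = (19/3, 1)

D = (19/3, 1)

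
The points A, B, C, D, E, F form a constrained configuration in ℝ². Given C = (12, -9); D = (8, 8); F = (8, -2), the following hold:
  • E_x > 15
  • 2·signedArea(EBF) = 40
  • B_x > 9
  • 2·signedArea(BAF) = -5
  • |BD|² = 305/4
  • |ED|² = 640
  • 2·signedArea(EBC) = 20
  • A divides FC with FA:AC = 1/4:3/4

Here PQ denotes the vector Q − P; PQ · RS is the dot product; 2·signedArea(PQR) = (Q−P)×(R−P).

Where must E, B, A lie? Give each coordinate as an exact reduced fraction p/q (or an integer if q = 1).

A = (9, -15/4)
B = (10, -1/2)
E = (16, -16)

1. A_x = 9  [A divides FC with FA:AC = 1/4:3/4]
2. A_y = -15/4  [A divides FC with FA:AC = 1/4:3/4]
   → A = (9, -15/4)
3. B_x = 10  [line -7/4·x + -1·y + 17 = 0 ∩ |BD|² = 305/4]
4. B_y = -1/2  [line -7/4·x + -1·y + 17 = 0 ∩ |BD|² = 305/4]
   → B = (10, -1/2)
5. E_x = 16  [2·signedArea(EBC) = 20 ∩ 2·signedArea(EBF) = 40]
6. E_y = -16  [2·signedArea(EBC) = 20 ∩ 2·signedArea(EBF) = 40]
   → E = (16, -16)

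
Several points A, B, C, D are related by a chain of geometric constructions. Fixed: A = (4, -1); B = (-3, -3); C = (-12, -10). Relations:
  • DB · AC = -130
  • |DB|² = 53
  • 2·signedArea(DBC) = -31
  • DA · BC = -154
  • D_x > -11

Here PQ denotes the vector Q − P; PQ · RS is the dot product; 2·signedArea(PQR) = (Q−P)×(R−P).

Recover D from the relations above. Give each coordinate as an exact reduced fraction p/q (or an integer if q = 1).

D = (-10, -5)

1. D_x = -10  [DA · BC = -154 ∩ DB · AC = -130]
2. D_y = -5  [DA · BC = -154 ∩ DB · AC = -130]
   → D = (-10, -5)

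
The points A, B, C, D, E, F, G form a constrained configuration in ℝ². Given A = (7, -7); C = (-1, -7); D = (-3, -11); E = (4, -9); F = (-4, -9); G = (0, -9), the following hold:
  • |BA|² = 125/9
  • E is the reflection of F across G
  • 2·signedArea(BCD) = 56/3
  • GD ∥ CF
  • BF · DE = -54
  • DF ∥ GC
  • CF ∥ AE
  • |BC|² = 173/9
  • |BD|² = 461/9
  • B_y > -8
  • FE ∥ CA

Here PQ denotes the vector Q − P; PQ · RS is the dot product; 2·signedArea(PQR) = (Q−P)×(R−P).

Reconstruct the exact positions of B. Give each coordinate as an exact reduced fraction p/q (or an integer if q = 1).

B = (10/3, -23/3)

1. B_x = 10/3  [2·signedArea(BCD) = 56/3 ∩ BF · DE = -54]
2. B_y = -23/3  [2·signedArea(BCD) = 56/3 ∩ BF · DE = -54]
   → B = (10/3, -23/3)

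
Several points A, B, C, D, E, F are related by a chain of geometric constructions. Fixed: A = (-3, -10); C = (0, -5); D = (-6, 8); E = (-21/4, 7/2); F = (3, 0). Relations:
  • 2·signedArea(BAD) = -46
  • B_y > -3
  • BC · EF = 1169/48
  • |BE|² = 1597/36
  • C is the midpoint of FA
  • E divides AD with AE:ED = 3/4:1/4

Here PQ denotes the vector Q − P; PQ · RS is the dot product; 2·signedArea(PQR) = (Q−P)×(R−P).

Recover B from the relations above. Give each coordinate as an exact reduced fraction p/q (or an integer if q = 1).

1. B_x = -7/4  [BC · EF = 1169/48 ∩ 2·signedArea(BAD) = -46]
2. B_y = -13/6  [BC · EF = 1169/48 ∩ 2·signedArea(BAD) = -46]
   → B = (-7/4, -13/6)

B = (-7/4, -13/6)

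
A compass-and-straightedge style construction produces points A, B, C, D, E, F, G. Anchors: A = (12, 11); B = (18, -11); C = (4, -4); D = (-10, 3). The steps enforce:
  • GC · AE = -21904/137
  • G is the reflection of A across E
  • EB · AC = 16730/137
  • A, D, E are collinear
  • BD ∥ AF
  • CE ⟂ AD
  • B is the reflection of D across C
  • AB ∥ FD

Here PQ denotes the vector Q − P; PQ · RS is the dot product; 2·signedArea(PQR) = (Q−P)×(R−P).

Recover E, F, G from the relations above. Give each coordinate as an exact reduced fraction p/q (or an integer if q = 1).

1. E_x = 16/137  [A, D, E are collinear ∩ CE ⟂ AD]
2. E_y = 915/137  [A, D, E are collinear ∩ CE ⟂ AD]
   → E = (16/137, 915/137)
3. F_x = -16  [AB ∥ FD ∩ BD ∥ AF]
4. F_y = 25  [AB ∥ FD ∩ BD ∥ AF]
   → F = (-16, 25)
5. G_x = -1612/137  [G is the reflection of A across E]
6. G_y = 323/137  [G is the reflection of A across E]
   → G = (-1612/137, 323/137)

E = (16/137, 915/137)
F = (-16, 25)
G = (-1612/137, 323/137)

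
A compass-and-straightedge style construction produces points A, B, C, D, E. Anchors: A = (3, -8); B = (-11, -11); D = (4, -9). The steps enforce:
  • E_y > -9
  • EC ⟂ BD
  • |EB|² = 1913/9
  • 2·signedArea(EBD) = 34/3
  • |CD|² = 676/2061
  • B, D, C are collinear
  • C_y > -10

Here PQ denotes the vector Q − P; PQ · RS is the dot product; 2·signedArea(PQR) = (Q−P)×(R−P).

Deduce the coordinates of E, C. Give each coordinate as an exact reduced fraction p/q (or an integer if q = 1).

C = (786/229, -6235/687)
E = (10/3, -25/3)

1. E_x = 10/3  [line -2·x + 15·y + 395/3 = 0 ∩ |EB|² = 1913/9]
2. E_y = -25/3  [line -2·x + 15·y + 395/3 = 0 ∩ |EB|² = 1913/9]
   → E = (10/3, -25/3)
3. C_x = 786/229  [B, D, C are collinear ∩ EC ⟂ BD]
4. C_y = -6235/687  [B, D, C are collinear ∩ EC ⟂ BD]
   → C = (786/229, -6235/687)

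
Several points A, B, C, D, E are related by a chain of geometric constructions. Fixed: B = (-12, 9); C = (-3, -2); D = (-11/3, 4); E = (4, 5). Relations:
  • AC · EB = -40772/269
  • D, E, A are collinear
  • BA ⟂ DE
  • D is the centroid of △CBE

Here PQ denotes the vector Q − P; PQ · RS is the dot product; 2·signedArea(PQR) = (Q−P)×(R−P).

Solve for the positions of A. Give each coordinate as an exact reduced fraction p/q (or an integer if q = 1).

A = (-3018/269, 811/269)

1. A_x = -3018/269  [D, E, A are collinear ∩ BA ⟂ DE]
2. A_y = 811/269  [D, E, A are collinear ∩ BA ⟂ DE]
   → A = (-3018/269, 811/269)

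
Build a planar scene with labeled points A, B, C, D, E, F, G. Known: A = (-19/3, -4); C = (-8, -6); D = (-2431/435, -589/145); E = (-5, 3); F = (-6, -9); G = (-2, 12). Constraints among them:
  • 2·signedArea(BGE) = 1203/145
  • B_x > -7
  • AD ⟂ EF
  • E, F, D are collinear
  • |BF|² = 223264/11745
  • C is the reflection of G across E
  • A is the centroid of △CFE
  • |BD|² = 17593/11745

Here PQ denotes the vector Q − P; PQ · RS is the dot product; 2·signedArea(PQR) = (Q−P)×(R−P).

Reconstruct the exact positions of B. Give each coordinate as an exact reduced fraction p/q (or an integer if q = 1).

1. B_x = -8666/1305  [line 9·x + -3·y + 6627/145 = 0 ∩ |BF|² = 223264/11745]
2. B_y = -2039/435  [line 9·x + -3·y + 6627/145 = 0 ∩ |BF|² = 223264/11745]
   → B = (-8666/1305, -2039/435)

B = (-8666/1305, -2039/435)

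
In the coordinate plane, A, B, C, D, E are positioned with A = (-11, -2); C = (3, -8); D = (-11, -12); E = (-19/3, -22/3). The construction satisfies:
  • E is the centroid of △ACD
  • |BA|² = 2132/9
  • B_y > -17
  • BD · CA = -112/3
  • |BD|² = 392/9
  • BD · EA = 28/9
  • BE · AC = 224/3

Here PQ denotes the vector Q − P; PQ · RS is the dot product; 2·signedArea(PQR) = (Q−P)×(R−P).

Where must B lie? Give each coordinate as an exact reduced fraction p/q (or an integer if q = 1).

B = (-47/3, -50/3)

1. B_x = -47/3  [BD · EA = 28/9 ∩ BD · CA = -112/3]
2. B_y = -50/3  [BD · EA = 28/9 ∩ BD · CA = -112/3]
   → B = (-47/3, -50/3)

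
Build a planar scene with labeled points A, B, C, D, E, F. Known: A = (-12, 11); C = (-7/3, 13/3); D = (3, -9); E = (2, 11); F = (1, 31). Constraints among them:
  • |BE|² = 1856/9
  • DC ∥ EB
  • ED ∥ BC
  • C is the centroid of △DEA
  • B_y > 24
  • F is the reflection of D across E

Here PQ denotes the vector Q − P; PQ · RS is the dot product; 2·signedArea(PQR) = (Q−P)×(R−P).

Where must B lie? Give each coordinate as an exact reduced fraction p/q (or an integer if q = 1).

B = (-10/3, 73/3)

1. B_x = -10/3  [ED ∥ BC ∩ DC ∥ EB]
2. B_y = 73/3  [ED ∥ BC ∩ DC ∥ EB]
   → B = (-10/3, 73/3)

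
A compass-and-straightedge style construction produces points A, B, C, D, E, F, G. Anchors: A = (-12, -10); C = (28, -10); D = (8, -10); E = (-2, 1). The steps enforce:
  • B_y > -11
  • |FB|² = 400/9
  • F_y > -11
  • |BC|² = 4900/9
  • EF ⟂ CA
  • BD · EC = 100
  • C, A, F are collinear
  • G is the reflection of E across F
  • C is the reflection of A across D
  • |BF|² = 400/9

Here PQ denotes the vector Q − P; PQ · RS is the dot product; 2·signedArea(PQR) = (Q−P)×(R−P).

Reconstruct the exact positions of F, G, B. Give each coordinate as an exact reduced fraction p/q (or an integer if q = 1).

B = (14/3, -10)
F = (-2, -10)
G = (-2, -21)

1. F_x = -2  [C, A, F are collinear ∩ EF ⟂ CA]
2. F_y = -10  [C, A, F are collinear ∩ EF ⟂ CA]
   → F = (-2, -10)
3. G_x = -2  [G is the reflection of E across F]
4. G_y = -21  [G is the reflection of E across F]
   → G = (-2, -21)
5. B_x = 14/3  [line -30·x + 11·y + 250 = 0 ∩ |BF|² = 400/9]
6. B_y = -10  [line -30·x + 11·y + 250 = 0 ∩ |BF|² = 400/9]
   → B = (14/3, -10)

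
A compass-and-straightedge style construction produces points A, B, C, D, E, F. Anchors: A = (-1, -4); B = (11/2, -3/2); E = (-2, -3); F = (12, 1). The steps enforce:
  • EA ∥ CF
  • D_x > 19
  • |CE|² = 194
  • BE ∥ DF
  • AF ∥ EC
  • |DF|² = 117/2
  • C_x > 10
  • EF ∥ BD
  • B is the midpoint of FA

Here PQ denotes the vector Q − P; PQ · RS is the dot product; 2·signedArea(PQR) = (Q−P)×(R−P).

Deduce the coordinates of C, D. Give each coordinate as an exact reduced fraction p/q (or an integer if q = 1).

1. C_x = 11  [EA ∥ CF ∩ AF ∥ EC]
2. C_y = 2  [EA ∥ CF ∩ AF ∥ EC]
   → C = (11, 2)
3. D_x = 39/2  [BE ∥ DF ∩ EF ∥ BD]
4. D_y = 5/2  [BE ∥ DF ∩ EF ∥ BD]
   → D = (39/2, 5/2)

C = (11, 2)
D = (39/2, 5/2)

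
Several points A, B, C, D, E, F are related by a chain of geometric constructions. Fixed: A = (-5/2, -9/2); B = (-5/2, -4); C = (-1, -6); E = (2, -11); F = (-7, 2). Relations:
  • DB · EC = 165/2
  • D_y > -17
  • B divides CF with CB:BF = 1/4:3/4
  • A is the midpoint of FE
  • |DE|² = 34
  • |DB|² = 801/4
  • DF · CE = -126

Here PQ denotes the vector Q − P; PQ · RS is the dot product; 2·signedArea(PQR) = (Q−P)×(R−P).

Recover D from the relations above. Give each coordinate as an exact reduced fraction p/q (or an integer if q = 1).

D = (5, -16)

1. D_x = 5  [line 3·x + -5·y + -95 = 0 ∩ |DE|² = 34]
2. D_y = -16  [line 3·x + -5·y + -95 = 0 ∩ |DE|² = 34]
   → D = (5, -16)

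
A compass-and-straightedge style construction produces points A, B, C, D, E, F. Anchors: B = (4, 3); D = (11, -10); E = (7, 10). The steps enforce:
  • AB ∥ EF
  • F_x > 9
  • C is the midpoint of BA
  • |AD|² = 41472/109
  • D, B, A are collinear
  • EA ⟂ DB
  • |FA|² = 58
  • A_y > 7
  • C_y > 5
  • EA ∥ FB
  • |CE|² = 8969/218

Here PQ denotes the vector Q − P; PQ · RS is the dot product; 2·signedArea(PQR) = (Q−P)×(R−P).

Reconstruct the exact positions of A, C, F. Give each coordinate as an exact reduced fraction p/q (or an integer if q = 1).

A = (191/109, 782/109)
C = (627/218, 1109/218)
F = (1008/109, 635/109)

1. A_x = 191/109  [D, B, A are collinear ∩ EA ⟂ DB]
2. A_y = 782/109  [D, B, A are collinear ∩ EA ⟂ DB]
   → A = (191/109, 782/109)
3. C_x = 627/218  [C is the midpoint of BA]
4. C_y = 1109/218  [C is the midpoint of BA]
   → C = (627/218, 1109/218)
5. F_x = 1008/109  [EA ∥ FB ∩ AB ∥ EF]
6. F_y = 635/109  [EA ∥ FB ∩ AB ∥ EF]
   → F = (1008/109, 635/109)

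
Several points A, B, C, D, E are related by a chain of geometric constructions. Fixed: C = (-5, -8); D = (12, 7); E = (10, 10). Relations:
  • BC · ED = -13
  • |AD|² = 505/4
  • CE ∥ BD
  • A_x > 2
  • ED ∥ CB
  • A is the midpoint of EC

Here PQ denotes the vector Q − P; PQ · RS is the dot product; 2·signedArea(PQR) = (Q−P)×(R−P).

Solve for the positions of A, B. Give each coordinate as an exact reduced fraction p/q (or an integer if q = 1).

A = (5/2, 1)
B = (-3, -11)

1. A_x = 5/2  [A is the midpoint of EC]
2. A_y = 1  [A is the midpoint of EC]
   → A = (5/2, 1)
3. B_x = -3  [CE ∥ BD ∩ ED ∥ CB]
4. B_y = -11  [CE ∥ BD ∩ ED ∥ CB]
   → B = (-3, -11)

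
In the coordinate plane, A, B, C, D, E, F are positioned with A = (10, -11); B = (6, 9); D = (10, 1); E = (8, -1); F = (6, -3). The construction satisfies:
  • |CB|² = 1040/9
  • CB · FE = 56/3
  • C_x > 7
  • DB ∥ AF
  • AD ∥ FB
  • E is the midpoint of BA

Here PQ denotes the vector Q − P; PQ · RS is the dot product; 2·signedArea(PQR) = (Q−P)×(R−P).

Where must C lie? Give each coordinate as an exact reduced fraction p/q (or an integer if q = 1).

C = (22/3, -5/3)

1. C_x = 22/3  [line -2·x + -2·y + 34/3 = 0 ∩ |CB|² = 1040/9]
2. C_y = -5/3  [line -2·x + -2·y + 34/3 = 0 ∩ |CB|² = 1040/9]
   → C = (22/3, -5/3)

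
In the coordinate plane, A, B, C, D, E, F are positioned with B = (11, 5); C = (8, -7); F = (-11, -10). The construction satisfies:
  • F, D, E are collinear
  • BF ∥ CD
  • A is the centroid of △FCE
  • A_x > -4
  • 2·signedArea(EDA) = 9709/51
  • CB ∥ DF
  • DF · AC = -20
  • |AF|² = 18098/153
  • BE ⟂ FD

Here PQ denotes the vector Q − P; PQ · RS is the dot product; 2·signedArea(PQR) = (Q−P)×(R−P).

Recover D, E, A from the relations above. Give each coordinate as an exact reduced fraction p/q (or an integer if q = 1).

1. D_x = -14  [CB ∥ DF ∩ BF ∥ CD]
2. D_y = -22  [CB ∥ DF ∩ BF ∥ CD]
   → D = (-14, -22)
3. E_x = -105/17  [F, D, E are collinear ∩ BE ⟂ FD]
4. E_y = 158/17  [F, D, E are collinear ∩ BE ⟂ FD]
   → E = (-105/17, 158/17)
5. A_x = -52/17  [A is the centroid of △FCE]
6. A_y = -131/51  [A is the centroid of △FCE]
   → A = (-52/17, -131/51)

A = (-52/17, -131/51)
D = (-14, -22)
E = (-105/17, 158/17)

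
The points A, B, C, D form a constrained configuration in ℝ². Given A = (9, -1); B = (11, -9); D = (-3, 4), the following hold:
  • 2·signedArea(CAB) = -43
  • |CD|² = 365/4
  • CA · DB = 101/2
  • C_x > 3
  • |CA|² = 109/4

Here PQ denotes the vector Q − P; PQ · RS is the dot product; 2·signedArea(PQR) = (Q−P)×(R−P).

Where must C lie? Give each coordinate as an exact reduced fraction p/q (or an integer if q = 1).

1. C_x = 4  [2·signedArea(CAB) = -43 ∩ CA · DB = 101/2]
2. C_y = -5/2  [2·signedArea(CAB) = -43 ∩ CA · DB = 101/2]
   → C = (4, -5/2)

C = (4, -5/2)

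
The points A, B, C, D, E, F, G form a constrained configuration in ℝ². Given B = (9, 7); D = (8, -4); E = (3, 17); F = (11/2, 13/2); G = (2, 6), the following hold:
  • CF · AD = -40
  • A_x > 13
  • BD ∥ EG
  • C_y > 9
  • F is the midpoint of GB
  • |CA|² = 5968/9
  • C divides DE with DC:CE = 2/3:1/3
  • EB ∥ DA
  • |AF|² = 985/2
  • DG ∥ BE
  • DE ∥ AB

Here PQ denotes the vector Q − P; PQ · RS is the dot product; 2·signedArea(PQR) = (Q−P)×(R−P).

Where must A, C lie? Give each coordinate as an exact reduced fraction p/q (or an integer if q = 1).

1. A_x = 14  [DE ∥ AB ∩ EB ∥ DA]
2. A_y = -14  [DE ∥ AB ∩ EB ∥ DA]
   → A = (14, -14)
3. C_x = 14/3  [C divides DE with DC:CE = 2/3:1/3]
4. C_y = 10  [C divides DE with DC:CE = 2/3:1/3]
   → C = (14/3, 10)

A = (14, -14)
C = (14/3, 10)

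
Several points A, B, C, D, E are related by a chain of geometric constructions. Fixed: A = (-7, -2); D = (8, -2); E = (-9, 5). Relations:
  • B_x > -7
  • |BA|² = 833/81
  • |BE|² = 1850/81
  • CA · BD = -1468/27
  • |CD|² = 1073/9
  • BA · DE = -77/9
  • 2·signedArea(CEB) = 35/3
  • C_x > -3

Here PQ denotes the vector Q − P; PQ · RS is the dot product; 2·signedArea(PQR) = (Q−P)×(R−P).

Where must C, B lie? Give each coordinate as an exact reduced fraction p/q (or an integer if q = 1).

1. B_x = -56/9  [line 17·x + -7·y + 1022/9 = 0 ∩ |BA|² = 833/81]
2. B_y = 10/9  [line 17·x + -7·y + 1022/9 = 0 ∩ |BA|² = 833/81]
   → B = (-56/9, 10/9)
3. C_x = -8/3  [2·signedArea(CEB) = 35/3 ∩ CA · BD = -1468/27]
4. C_y = 1/3  [2·signedArea(CEB) = 35/3 ∩ CA · BD = -1468/27]
   → C = (-8/3, 1/3)

B = (-56/9, 10/9)
C = (-8/3, 1/3)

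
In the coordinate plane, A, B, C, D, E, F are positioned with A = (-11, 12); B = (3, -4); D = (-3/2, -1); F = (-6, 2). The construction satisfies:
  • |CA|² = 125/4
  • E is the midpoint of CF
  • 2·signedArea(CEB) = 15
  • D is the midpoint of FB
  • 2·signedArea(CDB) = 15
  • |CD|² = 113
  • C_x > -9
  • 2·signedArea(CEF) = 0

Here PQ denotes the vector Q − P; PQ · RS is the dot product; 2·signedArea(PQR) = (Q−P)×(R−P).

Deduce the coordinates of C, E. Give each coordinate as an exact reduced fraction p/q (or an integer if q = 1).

C = (-17/2, 7)
E = (-29/4, 9/2)

1. C_x = -17/2  [line 3·x + 9/2·y + -6 = 0 ∩ |CA|² = 125/4]
2. C_y = 7  [line 3·x + 9/2·y + -6 = 0 ∩ |CA|² = 125/4]
   → C = (-17/2, 7)
3. E_x = -29/4  [2·signedArea(CEF) = 0 ∩ E is the midpoint of CF]
4. E_y = 9/2  [2·signedArea(CEF) = 0 ∩ E is the midpoint of CF]
   → E = (-29/4, 9/2)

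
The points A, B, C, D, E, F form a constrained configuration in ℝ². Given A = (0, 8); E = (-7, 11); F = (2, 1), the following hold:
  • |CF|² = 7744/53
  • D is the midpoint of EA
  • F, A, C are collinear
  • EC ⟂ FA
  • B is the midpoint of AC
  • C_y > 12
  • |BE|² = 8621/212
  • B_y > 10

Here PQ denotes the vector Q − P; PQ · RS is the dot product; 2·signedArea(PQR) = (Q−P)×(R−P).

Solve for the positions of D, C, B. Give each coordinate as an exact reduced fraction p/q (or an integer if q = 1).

B = (-35/53, 1093/106)
C = (-70/53, 669/53)
D = (-7/2, 19/2)

1. D_x = -7/2  [D is the midpoint of EA]
2. D_y = 19/2  [D is the midpoint of EA]
   → D = (-7/2, 19/2)
3. C_x = -70/53  [F, A, C are collinear ∩ EC ⟂ FA]
4. C_y = 669/53  [F, A, C are collinear ∩ EC ⟂ FA]
   → C = (-70/53, 669/53)
5. B_x = -35/53  [B is the midpoint of AC]
6. B_y = 1093/106  [B is the midpoint of AC]
   → B = (-35/53, 1093/106)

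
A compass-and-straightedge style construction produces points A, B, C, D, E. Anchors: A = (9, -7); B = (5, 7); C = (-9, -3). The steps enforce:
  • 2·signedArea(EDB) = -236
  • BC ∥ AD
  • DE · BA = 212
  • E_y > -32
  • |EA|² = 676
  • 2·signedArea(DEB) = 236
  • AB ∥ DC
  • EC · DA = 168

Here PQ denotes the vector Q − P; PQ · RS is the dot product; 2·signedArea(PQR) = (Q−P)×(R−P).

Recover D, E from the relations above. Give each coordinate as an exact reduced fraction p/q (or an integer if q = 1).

1. D_x = -5  [AB ∥ DC ∩ BC ∥ AD]
2. D_y = -17  [AB ∥ DC ∩ BC ∥ AD]
   → D = (-5, -17)
3. E_x = -1  [2·signedArea(EDB) = -236 ∩ EC · DA = 168]
4. E_y = -31  [2·signedArea(EDB) = -236 ∩ EC · DA = 168]
   → E = (-1, -31)

D = (-5, -17)
E = (-1, -31)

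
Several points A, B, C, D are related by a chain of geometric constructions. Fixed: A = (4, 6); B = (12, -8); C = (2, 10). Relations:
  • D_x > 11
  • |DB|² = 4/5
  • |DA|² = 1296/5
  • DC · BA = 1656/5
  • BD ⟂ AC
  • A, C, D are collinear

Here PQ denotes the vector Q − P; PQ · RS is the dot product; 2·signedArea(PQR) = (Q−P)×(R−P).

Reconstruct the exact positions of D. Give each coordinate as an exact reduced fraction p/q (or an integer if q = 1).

D = (56/5, -42/5)

1. D_x = 56/5  [A, C, D are collinear ∩ BD ⟂ AC]
2. D_y = -42/5  [A, C, D are collinear ∩ BD ⟂ AC]
   → D = (56/5, -42/5)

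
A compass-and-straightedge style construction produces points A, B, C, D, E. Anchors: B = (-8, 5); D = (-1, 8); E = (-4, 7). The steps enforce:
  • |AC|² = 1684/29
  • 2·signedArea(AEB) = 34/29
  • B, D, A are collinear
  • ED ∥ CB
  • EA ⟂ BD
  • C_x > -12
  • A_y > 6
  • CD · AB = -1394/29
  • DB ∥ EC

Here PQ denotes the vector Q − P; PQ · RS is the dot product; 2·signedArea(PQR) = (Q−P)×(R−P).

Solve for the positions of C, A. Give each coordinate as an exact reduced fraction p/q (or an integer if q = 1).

1. C_x = -11  [ED ∥ CB ∩ DB ∥ EC]
2. C_y = 4  [ED ∥ CB ∩ DB ∥ EC]
   → C = (-11, 4)
3. A_x = -113/29  [B, D, A are collinear ∩ EA ⟂ BD]
4. A_y = 196/29  [B, D, A are collinear ∩ EA ⟂ BD]
   → A = (-113/29, 196/29)

A = (-113/29, 196/29)
C = (-11, 4)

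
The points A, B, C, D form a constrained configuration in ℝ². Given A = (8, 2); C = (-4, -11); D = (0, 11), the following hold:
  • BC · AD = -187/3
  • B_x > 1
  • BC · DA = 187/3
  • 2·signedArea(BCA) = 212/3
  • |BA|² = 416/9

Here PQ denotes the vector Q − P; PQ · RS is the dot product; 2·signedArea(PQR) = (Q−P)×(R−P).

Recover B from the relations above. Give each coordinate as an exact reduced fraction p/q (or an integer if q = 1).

1. B_x = 4/3  [BC · AD = -187/3 ∩ 2·signedArea(BCA) = 212/3]
2. B_y = 2/3  [BC · AD = -187/3 ∩ 2·signedArea(BCA) = 212/3]
   → B = (4/3, 2/3)

B = (4/3, 2/3)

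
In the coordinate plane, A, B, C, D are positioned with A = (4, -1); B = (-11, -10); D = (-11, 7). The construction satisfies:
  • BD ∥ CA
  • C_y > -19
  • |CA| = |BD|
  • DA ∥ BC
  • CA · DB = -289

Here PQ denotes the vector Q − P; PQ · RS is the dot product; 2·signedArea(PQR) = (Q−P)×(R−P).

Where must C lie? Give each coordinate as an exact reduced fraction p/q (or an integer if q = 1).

C = (4, -18)

1. C_x = 4  [BD ∥ CA ∩ DA ∥ BC]
2. C_y = -18  [BD ∥ CA ∩ DA ∥ BC]
   → C = (4, -18)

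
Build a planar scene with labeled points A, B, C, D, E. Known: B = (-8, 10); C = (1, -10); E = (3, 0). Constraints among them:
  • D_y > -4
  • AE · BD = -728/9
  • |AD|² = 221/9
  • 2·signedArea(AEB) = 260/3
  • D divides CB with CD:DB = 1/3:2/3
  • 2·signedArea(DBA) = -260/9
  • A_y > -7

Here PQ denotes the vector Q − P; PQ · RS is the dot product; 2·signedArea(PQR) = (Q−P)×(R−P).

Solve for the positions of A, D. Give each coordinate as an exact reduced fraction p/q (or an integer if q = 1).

A = (5/3, -20/3)
D = (-2, -10/3)

1. D_x = -2  [D divides CB with CD:DB = 1/3:2/3]
2. D_y = -10/3  [D divides CB with CD:DB = 1/3:2/3]
   → D = (-2, -10/3)
3. A_x = 5/3  [AE · BD = -728/9 ∩ 2·signedArea(AEB) = 260/3]
4. A_y = -20/3  [AE · BD = -728/9 ∩ 2·signedArea(AEB) = 260/3]
   → A = (5/3, -20/3)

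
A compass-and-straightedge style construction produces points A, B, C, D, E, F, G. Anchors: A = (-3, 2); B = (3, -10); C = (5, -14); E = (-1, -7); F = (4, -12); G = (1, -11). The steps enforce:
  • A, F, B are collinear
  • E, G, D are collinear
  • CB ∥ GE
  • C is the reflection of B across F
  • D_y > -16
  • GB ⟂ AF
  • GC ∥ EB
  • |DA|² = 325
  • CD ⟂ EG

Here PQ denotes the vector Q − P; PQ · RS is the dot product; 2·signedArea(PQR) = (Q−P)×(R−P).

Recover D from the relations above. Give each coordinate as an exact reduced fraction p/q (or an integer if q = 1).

1. D_x = 3  [E, G, D are collinear ∩ CD ⟂ EG]
2. D_y = -15  [E, G, D are collinear ∩ CD ⟂ EG]
   → D = (3, -15)

D = (3, -15)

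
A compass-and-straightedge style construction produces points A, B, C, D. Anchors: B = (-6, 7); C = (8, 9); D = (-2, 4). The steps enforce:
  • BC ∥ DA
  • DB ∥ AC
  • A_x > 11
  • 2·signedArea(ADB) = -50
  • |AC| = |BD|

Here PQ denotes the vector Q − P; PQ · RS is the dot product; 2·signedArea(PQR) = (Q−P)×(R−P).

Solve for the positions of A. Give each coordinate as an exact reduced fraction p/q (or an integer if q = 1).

1. A_x = 12  [DB ∥ AC ∩ BC ∥ DA]
2. A_y = 6  [DB ∥ AC ∩ BC ∥ DA]
   → A = (12, 6)

A = (12, 6)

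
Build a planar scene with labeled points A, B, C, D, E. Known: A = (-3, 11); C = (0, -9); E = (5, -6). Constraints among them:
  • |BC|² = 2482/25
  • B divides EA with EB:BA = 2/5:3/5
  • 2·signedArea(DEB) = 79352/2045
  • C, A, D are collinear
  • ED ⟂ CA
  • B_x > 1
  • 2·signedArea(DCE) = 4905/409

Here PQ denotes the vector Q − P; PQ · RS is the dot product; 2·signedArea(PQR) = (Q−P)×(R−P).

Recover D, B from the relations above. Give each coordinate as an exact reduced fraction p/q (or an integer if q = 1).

1. D_x = -135/409  [C, A, D are collinear ∩ ED ⟂ CA]
2. D_y = -2781/409  [C, A, D are collinear ∩ ED ⟂ CA]
   → D = (-135/409, -2781/409)
3. B_x = 9/5  [B divides EA with EB:BA = 2/5:3/5]
4. B_y = 4/5  [B divides EA with EB:BA = 2/5:3/5]
   → B = (9/5, 4/5)

B = (9/5, 4/5)
D = (-135/409, -2781/409)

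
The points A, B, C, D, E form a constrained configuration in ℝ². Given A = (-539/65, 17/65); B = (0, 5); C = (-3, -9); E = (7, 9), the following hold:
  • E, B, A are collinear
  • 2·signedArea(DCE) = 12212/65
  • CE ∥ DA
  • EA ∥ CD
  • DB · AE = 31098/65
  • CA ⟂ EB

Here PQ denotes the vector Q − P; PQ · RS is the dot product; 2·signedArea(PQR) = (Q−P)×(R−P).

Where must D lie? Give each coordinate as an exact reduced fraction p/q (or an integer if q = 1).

D = (-1189/65, -1153/65)

1. D_x = -1189/65  [CE ∥ DA ∩ EA ∥ CD]
2. D_y = -1153/65  [CE ∥ DA ∩ EA ∥ CD]
   → D = (-1189/65, -1153/65)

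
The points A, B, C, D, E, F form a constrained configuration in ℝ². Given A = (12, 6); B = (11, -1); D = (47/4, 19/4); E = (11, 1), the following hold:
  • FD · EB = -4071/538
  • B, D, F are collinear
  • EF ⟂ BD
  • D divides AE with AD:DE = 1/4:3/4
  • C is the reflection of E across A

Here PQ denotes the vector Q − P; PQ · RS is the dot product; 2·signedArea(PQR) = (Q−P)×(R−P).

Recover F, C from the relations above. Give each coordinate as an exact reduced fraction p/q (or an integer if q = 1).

C = (13, 11)
F = (3028/269, 260/269)

1. F_x = 3028/269  [B, D, F are collinear ∩ EF ⟂ BD]
2. F_y = 260/269  [B, D, F are collinear ∩ EF ⟂ BD]
   → F = (3028/269, 260/269)
3. C_x = 13  [C is the reflection of E across A]
4. C_y = 11  [C is the reflection of E across A]
   → C = (13, 11)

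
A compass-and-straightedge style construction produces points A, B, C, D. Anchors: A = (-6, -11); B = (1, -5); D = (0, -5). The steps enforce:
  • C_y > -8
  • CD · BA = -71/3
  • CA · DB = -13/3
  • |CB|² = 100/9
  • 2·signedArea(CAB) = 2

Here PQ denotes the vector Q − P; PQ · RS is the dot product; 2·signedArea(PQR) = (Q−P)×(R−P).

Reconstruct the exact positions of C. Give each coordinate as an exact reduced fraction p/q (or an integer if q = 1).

C = (-5/3, -7)

1. C_x = -5/3  [CA · DB = -13/3 ∩ 2·signedArea(CAB) = 2]
2. C_y = -7  [CA · DB = -13/3 ∩ 2·signedArea(CAB) = 2]
   → C = (-5/3, -7)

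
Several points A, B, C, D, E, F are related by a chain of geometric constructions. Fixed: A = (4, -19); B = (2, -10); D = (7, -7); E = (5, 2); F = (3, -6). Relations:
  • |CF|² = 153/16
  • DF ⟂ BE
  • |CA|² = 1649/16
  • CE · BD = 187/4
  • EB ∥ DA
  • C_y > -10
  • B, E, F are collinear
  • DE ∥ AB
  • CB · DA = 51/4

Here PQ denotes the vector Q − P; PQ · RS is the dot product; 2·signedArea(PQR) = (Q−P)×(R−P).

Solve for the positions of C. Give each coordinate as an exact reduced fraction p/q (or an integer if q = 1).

C = (9/4, -9)

1. C_x = 9/4  [CB · DA = 51/4 ∩ CE · BD = 187/4]
2. C_y = -9  [CB · DA = 51/4 ∩ CE · BD = 187/4]
   → C = (9/4, -9)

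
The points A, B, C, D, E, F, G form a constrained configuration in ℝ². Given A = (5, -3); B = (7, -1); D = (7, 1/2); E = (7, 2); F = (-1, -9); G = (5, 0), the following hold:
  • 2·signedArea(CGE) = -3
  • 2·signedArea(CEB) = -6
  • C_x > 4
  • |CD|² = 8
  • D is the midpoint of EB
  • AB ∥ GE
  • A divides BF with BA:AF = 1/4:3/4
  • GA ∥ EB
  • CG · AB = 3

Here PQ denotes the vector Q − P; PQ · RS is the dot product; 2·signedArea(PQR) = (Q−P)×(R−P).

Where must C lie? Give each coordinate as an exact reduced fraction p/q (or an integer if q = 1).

C = (5, -3/2)

1. C_x = 5  [2·signedArea(CEB) = -6 ∩ 2·signedArea(CGE) = -3]
2. C_y = -3/2  [2·signedArea(CEB) = -6 ∩ 2·signedArea(CGE) = -3]
   → C = (5, -3/2)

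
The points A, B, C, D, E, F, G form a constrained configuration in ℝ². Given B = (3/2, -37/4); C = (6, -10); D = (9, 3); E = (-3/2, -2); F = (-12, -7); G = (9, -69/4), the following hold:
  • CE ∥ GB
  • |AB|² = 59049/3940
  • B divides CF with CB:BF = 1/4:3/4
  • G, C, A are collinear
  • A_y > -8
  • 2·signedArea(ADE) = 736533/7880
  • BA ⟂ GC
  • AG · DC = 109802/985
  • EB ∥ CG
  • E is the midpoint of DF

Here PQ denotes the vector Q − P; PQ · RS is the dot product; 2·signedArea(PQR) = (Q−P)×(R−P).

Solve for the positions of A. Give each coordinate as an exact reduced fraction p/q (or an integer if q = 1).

1. A_x = 5001/985  [G, C, A are collinear ∩ BA ⟂ GC]
2. A_y = -30613/3940  [G, C, A are collinear ∩ BA ⟂ GC]
   → A = (5001/985, -30613/3940)

A = (5001/985, -30613/3940)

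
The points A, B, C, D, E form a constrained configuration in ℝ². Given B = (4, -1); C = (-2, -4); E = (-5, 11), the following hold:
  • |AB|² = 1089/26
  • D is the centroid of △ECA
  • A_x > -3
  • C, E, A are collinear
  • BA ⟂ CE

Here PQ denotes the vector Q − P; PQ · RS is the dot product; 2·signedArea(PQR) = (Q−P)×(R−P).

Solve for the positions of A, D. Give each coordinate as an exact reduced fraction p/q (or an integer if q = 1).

A = (-61/26, -59/26)
D = (-81/26, 41/26)

1. A_x = -61/26  [C, E, A are collinear ∩ BA ⟂ CE]
2. A_y = -59/26  [C, E, A are collinear ∩ BA ⟂ CE]
   → A = (-61/26, -59/26)
3. D_x = -81/26  [D is the centroid of △ECA]
4. D_y = 41/26  [D is the centroid of △ECA]
   → D = (-81/26, 41/26)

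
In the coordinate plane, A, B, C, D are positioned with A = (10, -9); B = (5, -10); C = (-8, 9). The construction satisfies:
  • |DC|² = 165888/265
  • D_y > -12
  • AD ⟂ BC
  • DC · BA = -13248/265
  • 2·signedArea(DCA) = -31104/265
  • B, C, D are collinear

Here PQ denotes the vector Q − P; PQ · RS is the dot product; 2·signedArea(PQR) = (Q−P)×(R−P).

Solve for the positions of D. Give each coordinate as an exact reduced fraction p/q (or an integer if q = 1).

D = (1624/265, -3087/265)

1. D_x = 1624/265  [B, C, D are collinear ∩ AD ⟂ BC]
2. D_y = -3087/265  [B, C, D are collinear ∩ AD ⟂ BC]
   → D = (1624/265, -3087/265)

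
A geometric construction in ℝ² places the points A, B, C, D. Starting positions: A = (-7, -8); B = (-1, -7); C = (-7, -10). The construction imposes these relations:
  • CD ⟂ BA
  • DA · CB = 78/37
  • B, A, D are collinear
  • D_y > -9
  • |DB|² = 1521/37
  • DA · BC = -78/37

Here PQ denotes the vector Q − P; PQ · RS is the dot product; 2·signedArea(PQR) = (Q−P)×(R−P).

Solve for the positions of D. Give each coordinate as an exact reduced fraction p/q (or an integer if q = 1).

1. D_x = -271/37  [B, A, D are collinear ∩ CD ⟂ BA]
2. D_y = -298/37  [B, A, D are collinear ∩ CD ⟂ BA]
   → D = (-271/37, -298/37)

D = (-271/37, -298/37)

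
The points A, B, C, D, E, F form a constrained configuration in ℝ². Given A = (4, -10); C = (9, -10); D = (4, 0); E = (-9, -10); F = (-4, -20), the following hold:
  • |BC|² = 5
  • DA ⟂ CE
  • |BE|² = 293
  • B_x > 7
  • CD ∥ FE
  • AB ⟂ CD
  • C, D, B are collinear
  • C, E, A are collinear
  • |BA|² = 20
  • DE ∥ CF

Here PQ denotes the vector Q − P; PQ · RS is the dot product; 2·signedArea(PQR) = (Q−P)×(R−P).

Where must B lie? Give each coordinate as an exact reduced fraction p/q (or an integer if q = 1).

B = (8, -8)

1. B_x = 8  [C, D, B are collinear ∩ AB ⟂ CD]
2. B_y = -8  [C, D, B are collinear ∩ AB ⟂ CD]
   → B = (8, -8)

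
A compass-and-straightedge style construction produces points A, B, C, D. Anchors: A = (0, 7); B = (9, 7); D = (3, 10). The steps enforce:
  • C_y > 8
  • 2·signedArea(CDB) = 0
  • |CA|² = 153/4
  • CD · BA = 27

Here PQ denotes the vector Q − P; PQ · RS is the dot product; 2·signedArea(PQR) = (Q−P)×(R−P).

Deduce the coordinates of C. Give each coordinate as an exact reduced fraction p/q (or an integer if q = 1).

1. C_x = 6  [2·signedArea(CDB) = 0 ∩ CD · BA = 27]
2. C_y = 17/2  [2·signedArea(CDB) = 0 ∩ CD · BA = 27]
   → C = (6, 17/2)

C = (6, 17/2)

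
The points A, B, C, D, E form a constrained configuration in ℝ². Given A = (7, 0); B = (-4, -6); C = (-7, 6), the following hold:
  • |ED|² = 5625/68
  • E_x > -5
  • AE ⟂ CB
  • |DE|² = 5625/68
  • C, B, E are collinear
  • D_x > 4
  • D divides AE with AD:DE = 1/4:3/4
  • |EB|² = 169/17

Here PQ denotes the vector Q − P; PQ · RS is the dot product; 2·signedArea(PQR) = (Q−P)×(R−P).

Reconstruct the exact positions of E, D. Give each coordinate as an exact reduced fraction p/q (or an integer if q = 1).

D = (69/17, -25/34)
E = (-81/17, -50/17)

1. E_x = -81/17  [C, B, E are collinear ∩ AE ⟂ CB]
2. E_y = -50/17  [C, B, E are collinear ∩ AE ⟂ CB]
   → E = (-81/17, -50/17)
3. D_x = 69/17  [D divides AE with AD:DE = 1/4:3/4]
4. D_y = -25/34  [D divides AE with AD:DE = 1/4:3/4]
   → D = (69/17, -25/34)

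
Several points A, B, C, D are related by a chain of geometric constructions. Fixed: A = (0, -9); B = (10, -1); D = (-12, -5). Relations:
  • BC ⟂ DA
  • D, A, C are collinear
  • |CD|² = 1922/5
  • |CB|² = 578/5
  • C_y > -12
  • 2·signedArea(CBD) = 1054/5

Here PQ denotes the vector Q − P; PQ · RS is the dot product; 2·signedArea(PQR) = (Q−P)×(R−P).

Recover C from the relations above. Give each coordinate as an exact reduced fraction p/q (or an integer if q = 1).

C = (33/5, -56/5)

1. C_x = 33/5  [D, A, C are collinear ∩ BC ⟂ DA]
2. C_y = -56/5  [D, A, C are collinear ∩ BC ⟂ DA]
   → C = (33/5, -56/5)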